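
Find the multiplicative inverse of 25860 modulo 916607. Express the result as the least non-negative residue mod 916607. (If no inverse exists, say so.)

216108

Extended Euclidean algorithm:
916607 = 35*25860 + 11507
25860 = 2*11507 + 2846
11507 = 4*2846 + 123
2846 = 23*123 + 17
123 = 7*17 + 4
17 = 4*4 + 1
4 = 4*1 + 0
Since gcd(25860, 916607) = 1, back-substitute to write 1 as a combination:
1 = 17 − 4·4
1 = −4·123 + 29·17
1 = 29·2846 − 671·123
1 = −671·11507 + 2713·2846
1 = 2713·25860 − 6097·11507
1 = −6097·916607 + 216108·25860
So 25860·216108 ≡ 1 (mod 916607).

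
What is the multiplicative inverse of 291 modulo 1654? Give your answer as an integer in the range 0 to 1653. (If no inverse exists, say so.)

881

Apply the Euclidean algorithm to 1654 and 291:
1654 = 5·291 + 199
291 = 1·199 + 92
199 = 2·92 + 15
92 = 6·15 + 2
15 = 7·2 + 1
2 = 2·1 + 0
Since gcd(291, 1654) = 1, back-substitute to write 1 as a combination:
1 = 15 − 7·2
1 = −7·92 + 43·15
1 = 43·199 − 93·92
1 = −93·291 + 136·199
1 = 136·1654 − 773·291
So 291·(-773) ≡ 1 (mod 1654), and -773 ≡ 881 (mod 1654).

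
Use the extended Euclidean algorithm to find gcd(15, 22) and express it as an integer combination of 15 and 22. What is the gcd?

1

Apply Euclid's algorithm to 22 and 15:
22 = 1*15 + 7
15 = 2*7 + 1
7 = 7*1 + 0
gcd(15, 22) = 1.
Back-substituting:
1 = 15 − 2·7
1 = −2·22 + 3·15
So 1 = (-2)·22 + (3)·15.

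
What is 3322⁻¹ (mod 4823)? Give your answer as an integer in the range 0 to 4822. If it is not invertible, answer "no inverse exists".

2095

gcd(4823, 3322) by repeated division:
4823 = 1*3322 + 1501
3322 = 2*1501 + 320
1501 = 4*320 + 221
320 = 1*221 + 99
221 = 2*99 + 23
99 = 4*23 + 7
23 = 3*7 + 2
7 = 3*2 + 1
2 = 2*1 + 0
gcd = 1, so the inverse exists. Back-substitute:
1 = 7 − 3·2
1 = −3·23 + 10·7
1 = 10·99 − 43·23
1 = −43·221 + 96·99
1 = 96·320 − 139·221
1 = −139·1501 + 652·320
1 = 652·3322 − 1443·1501
1 = −1443·4823 + 2095·3322
So 3322·2095 ≡ 1 (mod 4823).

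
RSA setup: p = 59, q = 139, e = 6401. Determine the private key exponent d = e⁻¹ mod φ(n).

φ(n) = (p−1)(q−1) = 58·138 = 8004.
Need d with 6401·d ≡ 1 (mod 8004). Apply the extended Euclidean algorithm:
8004 = 1*6401 + 1603
6401 = 3*1603 + 1592
1603 = 1*1592 + 11
1592 = 144*11 + 8
11 = 1*8 + 3
8 = 2*3 + 2
3 = 1*2 + 1
2 = 2*1 + 0
Back-substitute:
1 = 3 − 2
1 = −8 + 3·3
1 = 3·11 − 4·8
1 = −4·1592 + 579·11
1 = 579·1603 − 583·1592
1 = −583·6401 + 2328·1603
1 = 2328·8004 − 2911·6401
So 6401·(-2911) ≡ 1 (mod 8004), hence d ≡ -2911 ≡ 5093 (mod 8004).

5093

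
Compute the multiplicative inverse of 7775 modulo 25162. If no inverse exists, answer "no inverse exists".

Extended Euclidean algorithm:
25162 = 3·7775 + 1837
7775 = 4·1837 + 427
1837 = 4·427 + 129
427 = 3·129 + 40
129 = 3·40 + 9
40 = 4·9 + 4
9 = 2·4 + 1
4 = 4·1 + 0
gcd = 1, so the inverse exists. Back-substitute:
1 = 9 − 2·4
1 = −2·40 + 9·9
1 = 9·129 − 29·40
1 = −29·427 + 96·129
1 = 96·1837 − 413·427
1 = −413·7775 + 1748·1837
1 = 1748·25162 − 5657·7775
Thus 7775·(-5657) ≡ 1 (mod 25162); reducing, -5657 mod 25162 = 19505.

19505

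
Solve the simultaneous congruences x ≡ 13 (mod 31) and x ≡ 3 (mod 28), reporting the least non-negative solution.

199

Write x = 13 + 31·k. Then 31·k ≡ 3 − 13 ≡ 18 (mod 28).
Need 31⁻¹ mod 28. Extended Euclid on (28, 3):
28 = 9·3 + 1
3 = 3·1 + 0
Back-substitute:
1 = 28 − 9·3
31⁻¹ ≡ 19 (mod 28), so k ≡ 19·18 ≡ 6 (mod 28).
x = 13 + 31·6 = 199.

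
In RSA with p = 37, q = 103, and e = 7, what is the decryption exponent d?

2623

φ(n) = (p−1)(q−1) = 36·102 = 3672.
Need d with 7·d ≡ 1 (mod 3672). Apply the extended Euclidean algorithm:
3672 = 524·7 + 4
7 = 1·4 + 3
4 = 1·3 + 1
3 = 3·1 + 0
Back-substitute:
1 = 4 − 3
1 = −7 + 2·4
1 = 2·3672 − 1049·7
So 7·(-1049) ≡ 1 (mod 3672), hence d ≡ -1049 ≡ 2623 (mod 3672).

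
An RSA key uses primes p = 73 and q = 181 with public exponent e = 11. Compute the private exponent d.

φ(n) = (p−1)(q−1) = 72·180 = 12960.
Need d with 11·d ≡ 1 (mod 12960). Apply the extended Euclidean algorithm:
12960 = 1178×11 + 2
11 = 5×2 + 1
2 = 2×1 + 0
Back-substitute:
1 = 11 − 5·2
1 = −5·12960 + 5891·11
So 11·5891 ≡ 1 (mod 12960), hence d = 5891.

5891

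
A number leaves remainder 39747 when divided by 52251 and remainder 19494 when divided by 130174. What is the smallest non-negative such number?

2836380780

Write x = 39747 + 52251·k. Then 52251·k ≡ 19494 − 39747 ≡ 109921 (mod 130174).
Need 52251⁻¹ mod 130174. Extended Euclid on (130174, 52251):
130174 = 2×52251 + 25672
52251 = 2×25672 + 907
25672 = 28×907 + 276
907 = 3×276 + 79
276 = 3×79 + 39
79 = 2×39 + 1
39 = 39×1 + 0
Back-substitute:
1 = 79 − 2·39
1 = −2·276 + 7·79
1 = 7·907 − 23·276
1 = −23·25672 + 651·907
1 = 651·52251 − 1325·25672
1 = −1325·130174 + 3301·52251
52251⁻¹ ≡ 3301 (mod 130174), so k ≡ 3301·109921 ≡ 54283 (mod 130174).
x = 39747 + 52251·54283 = 2836380780.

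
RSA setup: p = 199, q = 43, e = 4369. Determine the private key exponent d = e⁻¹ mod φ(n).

7981

φ(n) = (p−1)(q−1) = 198·42 = 8316.
Need d with 4369·d ≡ 1 (mod 8316). Apply the extended Euclidean algorithm:
8316 = 1*4369 + 3947
4369 = 1*3947 + 422
3947 = 9*422 + 149
422 = 2*149 + 124
149 = 1*124 + 25
124 = 4*25 + 24
25 = 1*24 + 1
24 = 24*1 + 0
Back-substitute:
1 = 25 − 24
1 = −124 + 5·25
1 = 5·149 − 6·124
1 = −6·422 + 17·149
1 = 17·3947 − 159·422
1 = −159·4369 + 176·3947
1 = 176·8316 − 335·4369
So 4369·(-335) ≡ 1 (mod 8316), hence d ≡ -335 ≡ 7981 (mod 8316).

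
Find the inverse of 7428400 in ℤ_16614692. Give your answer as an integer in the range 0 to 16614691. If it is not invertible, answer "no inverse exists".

no inverse exists

Euclidean algorithm on 16614692, 7428400:
16614692 = 2*7428400 + 1757892
7428400 = 4*1757892 + 396832
1757892 = 4*396832 + 170564
396832 = 2*170564 + 55704
170564 = 3*55704 + 3452
55704 = 16*3452 + 472
3452 = 7*472 + 148
472 = 3*148 + 28
148 = 5*28 + 8
28 = 3*8 + 4
8 = 2*4 + 0
Since gcd = 4 > 1, 7428400 is not a unit mod 16614692.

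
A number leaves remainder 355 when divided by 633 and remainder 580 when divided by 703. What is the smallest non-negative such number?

30106

Write x = 355 + 633·k. Then 633·k ≡ 580 − 355 ≡ 225 (mod 703).
Need 633⁻¹ mod 703. Extended Euclid on (703, 633):
703 = 1*633 + 70
633 = 9*70 + 3
70 = 23*3 + 1
3 = 3*1 + 0
Back-substitute:
1 = 70 − 23·3
1 = −23·633 + 208·70
1 = 208·703 − 231·633
633⁻¹ ≡ 472 (mod 703), so k ≡ 472·225 ≡ 47 (mod 703).
x = 355 + 633·47 = 30106.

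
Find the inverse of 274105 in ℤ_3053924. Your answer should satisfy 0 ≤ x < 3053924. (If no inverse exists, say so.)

gcd(3053924, 274105) by repeated division:
3053924 = 11×274105 + 38769
274105 = 7×38769 + 2722
38769 = 14×2722 + 661
2722 = 4×661 + 78
661 = 8×78 + 37
78 = 2×37 + 4
37 = 9×4 + 1
4 = 4×1 + 0
Since gcd(274105, 3053924) = 1, back-substitute to write 1 as a combination:
1 = 37 − 9·4
1 = −9·78 + 19·37
1 = 19·661 − 161·78
1 = −161·2722 + 663·661
1 = 663·38769 − 9443·2722
1 = −9443·274105 + 66764·38769
1 = 66764·3053924 − 743847·274105
Thus 274105·(-743847) ≡ 1 (mod 3053924); reducing, -743847 mod 3053924 = 2310077.

2310077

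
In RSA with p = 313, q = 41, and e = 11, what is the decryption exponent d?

10211

φ(n) = (p−1)(q−1) = 312·40 = 12480.
Need d with 11·d ≡ 1 (mod 12480). Apply the extended Euclidean algorithm:
12480 = 1134·11 + 6
11 = 1·6 + 5
6 = 1·5 + 1
5 = 5·1 + 0
Back-substitute:
1 = 6 − 5
1 = −11 + 2·6
1 = 2·12480 − 2269·11
So 11·(-2269) ≡ 1 (mod 12480), hence d ≡ -2269 ≡ 10211 (mod 12480).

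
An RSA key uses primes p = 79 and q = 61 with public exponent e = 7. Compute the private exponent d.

φ(n) = (p−1)(q−1) = 78·60 = 4680.
Need d with 7·d ≡ 1 (mod 4680). Apply the extended Euclidean algorithm:
4680 = 668*7 + 4
7 = 1*4 + 3
4 = 1*3 + 1
3 = 3*1 + 0
Back-substitute:
1 = 4 − 3
1 = −7 + 2·4
1 = 2·4680 − 1337·7
So 7·(-1337) ≡ 1 (mod 4680), hence d ≡ -1337 ≡ 3343 (mod 4680).

3343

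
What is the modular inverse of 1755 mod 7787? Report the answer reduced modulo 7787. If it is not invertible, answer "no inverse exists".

Euclidean algorithm on 7787, 1755:
7787 = 4*1755 + 767
1755 = 2*767 + 221
767 = 3*221 + 104
221 = 2*104 + 13
104 = 8*13 + 0
Since gcd = 13 > 1, 1755 is not a unit mod 7787.

no inverse exists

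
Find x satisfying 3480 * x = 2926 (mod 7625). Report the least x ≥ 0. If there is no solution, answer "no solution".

gcd(3480, 7625):
7625 = 2×3480 + 665
3480 = 5×665 + 155
665 = 4×155 + 45
155 = 3×45 + 20
45 = 2×20 + 5
20 = 4×5 + 0
gcd = 5, but 5 ∤ 2926, so the congruence has no solution.

no solution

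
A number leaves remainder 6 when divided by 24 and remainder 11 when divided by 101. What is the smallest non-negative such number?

Write x = 6 + 24·k. Then 24·k ≡ 11 − 6 ≡ 5 (mod 101).
Need 24⁻¹ mod 101. Extended Euclid on (101, 24):
101 = 4·24 + 5
24 = 4·5 + 4
5 = 1·4 + 1
4 = 4·1 + 0
Back-substitute:
1 = 5 − 4
1 = −24 + 5·5
1 = 5·101 − 21·24
24⁻¹ ≡ 80 (mod 101), so k ≡ 80·5 ≡ 97 (mod 101).
x = 6 + 24·97 = 2334.

2334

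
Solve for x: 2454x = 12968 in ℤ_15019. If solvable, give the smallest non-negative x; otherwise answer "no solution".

First find gcd(2454, 15019):
15019 = 6·2454 + 295
2454 = 8·295 + 94
295 = 3·94 + 13
94 = 7·13 + 3
13 = 4·3 + 1
3 = 3·1 + 0
gcd = 1, so a unique solution mod 15019 exists.
Back-substitute for the Bézout coefficients:
1 = 13 − 4·3
1 = −4·94 + 29·13
1 = 29·295 − 91·94
1 = −91·2454 + 757·295
1 = 757·15019 − 4633·2454
So 2454·(-4633) ≡ 1 (mod 15019), giving 2454⁻¹ ≡ 10386.
x ≡ 2454⁻¹·12968 ≡ 10386·12968 ≡ 10275 (mod 15019).

10275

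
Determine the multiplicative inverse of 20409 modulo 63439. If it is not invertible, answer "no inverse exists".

28364

gcd(63439, 20409) by repeated division:
63439 = 3*20409 + 2212
20409 = 9*2212 + 501
2212 = 4*501 + 208
501 = 2*208 + 85
208 = 2*85 + 38
85 = 2*38 + 9
38 = 4*9 + 2
9 = 4*2 + 1
2 = 2*1 + 0
Since gcd(20409, 63439) = 1, back-substitute to write 1 as a combination:
1 = 9 − 4·2
1 = −4·38 + 17·9
1 = 17·85 − 38·38
1 = −38·208 + 93·85
1 = 93·501 − 224·208
1 = −224·2212 + 989·501
1 = 989·20409 − 9125·2212
1 = −9125·63439 + 28364·20409
So 20409·28364 ≡ 1 (mod 63439).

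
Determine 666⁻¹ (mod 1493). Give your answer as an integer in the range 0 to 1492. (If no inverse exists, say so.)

Run Euclid on (1493, 666):
1493 = 2×666 + 161
666 = 4×161 + 22
161 = 7×22 + 7
22 = 3×7 + 1
7 = 7×1 + 0
Since gcd(666, 1493) = 1, back-substitute to write 1 as a combination:
1 = 22 − 3·7
1 = −3·161 + 22·22
1 = 22·666 − 91·161
1 = −91·1493 + 204·666
So 666·204 ≡ 1 (mod 1493).

204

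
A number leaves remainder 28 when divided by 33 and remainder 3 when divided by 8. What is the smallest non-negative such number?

259

Write x = 28 + 33·k. Then 33·k ≡ 3 − 28 ≡ 7 (mod 8).
Need 33⁻¹ mod 8. Extended Euclid on (8, 1):
8 = 8×1 + 0
33⁻¹ ≡ 1 (mod 8), so k ≡ 1·7 ≡ 7 (mod 8).
x = 28 + 33·7 = 259.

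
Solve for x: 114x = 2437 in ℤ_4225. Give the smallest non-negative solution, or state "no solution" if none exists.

2208

First find gcd(114, 4225):
4225 = 37×114 + 7
114 = 16×7 + 2
7 = 3×2 + 1
2 = 2×1 + 0
gcd = 1, so a unique solution mod 4225 exists.
Back-substitute for the Bézout coefficients:
1 = 7 − 3·2
1 = −3·114 + 49·7
1 = 49·4225 − 1816·114
So 114·(-1816) ≡ 1 (mod 4225), giving 114⁻¹ ≡ 2409.
x ≡ 114⁻¹·2437 ≡ 2409·2437 ≡ 2208 (mod 4225).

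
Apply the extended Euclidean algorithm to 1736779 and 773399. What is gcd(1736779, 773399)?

11

Apply Euclid's algorithm to 1736779 and 773399:
1736779 = 2*773399 + 189981
773399 = 4*189981 + 13475
189981 = 14*13475 + 1331
13475 = 10*1331 + 165
1331 = 8*165 + 11
165 = 15*11 + 0
gcd(1736779, 773399) = 11.
Working backward:
11 = 1331 − 8·165
11 = −8·13475 + 81·1331
11 = 81·189981 − 1142·13475
11 = −1142·773399 + 4649·189981
11 = 4649·1736779 − 10440·773399
So 11 = (4649)·1736779 + (-10440)·773399.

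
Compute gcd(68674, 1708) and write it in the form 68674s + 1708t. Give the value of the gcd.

2

Apply Euclid's algorithm to 68674 and 1708:
68674 = 40*1708 + 354
1708 = 4*354 + 292
354 = 1*292 + 62
292 = 4*62 + 44
62 = 1*44 + 18
44 = 2*18 + 8
18 = 2*8 + 2
8 = 4*2 + 0
gcd(68674, 1708) = 2.
Working backward:
2 = 18 − 2·8
2 = −2·44 + 5·18
2 = 5·62 − 7·44
2 = −7·292 + 33·62
2 = 33·354 − 40·292
2 = −40·1708 + 193·354
2 = 193·68674 − 7760·1708
So 2 = (193)·68674 + (-7760)·1708.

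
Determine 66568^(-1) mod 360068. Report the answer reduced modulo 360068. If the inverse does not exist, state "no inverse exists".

Euclidean algorithm on 360068, 66568:
360068 = 5×66568 + 27228
66568 = 2×27228 + 12112
27228 = 2×12112 + 3004
12112 = 4×3004 + 96
3004 = 31×96 + 28
96 = 3×28 + 12
28 = 2×12 + 4
12 = 3×4 + 0
Since gcd = 4 > 1, 66568 is not a unit mod 360068.

no inverse exists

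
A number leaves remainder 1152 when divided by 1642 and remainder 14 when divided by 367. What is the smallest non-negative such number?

Write x = 1152 + 1642·k. Then 1642·k ≡ 14 − 1152 ≡ 330 (mod 367).
Need 1642⁻¹ mod 367. Extended Euclid on (367, 174):
367 = 2·174 + 19
174 = 9·19 + 3
19 = 6·3 + 1
3 = 3·1 + 0
Back-substitute:
1 = 19 − 6·3
1 = −6·174 + 55·19
1 = 55·367 − 116·174
1642⁻¹ ≡ 251 (mod 367), so k ≡ 251·330 ≡ 255 (mod 367).
x = 1152 + 1642·255 = 419862.

419862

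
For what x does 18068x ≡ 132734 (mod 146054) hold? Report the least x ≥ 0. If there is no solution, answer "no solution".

First find gcd(18068, 146054):
146054 = 8*18068 + 1510
18068 = 11*1510 + 1458
1510 = 1*1458 + 52
1458 = 28*52 + 2
52 = 26*2 + 0
gcd = 2 and 2 | 132734, so solutions exist. Divide through by 2: 9034x ≡ 66367 (mod 73027).
Now find 9034⁻¹ mod 73027:
73027 = 8*9034 + 755
9034 = 11*755 + 729
755 = 1*729 + 26
729 = 28*26 + 1
26 = 26*1 + 0
Back-substitute:
1 = 729 − 28·26
1 = −28·755 + 29·729
1 = 29·9034 − 347·755
1 = −347·73027 + 2805·9034
So 9034⁻¹ ≡ 2805 (mod 73027).
Then x ≡ 2805·66367 ≡ 13612 (mod 73027); the smallest non-negative solution is x = 13612.

13612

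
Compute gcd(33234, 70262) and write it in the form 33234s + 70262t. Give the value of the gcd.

Repeated division:
70262 = 2·33234 + 3794
33234 = 8·3794 + 2882
3794 = 1·2882 + 912
2882 = 3·912 + 146
912 = 6·146 + 36
146 = 4·36 + 2
36 = 18·2 + 0
gcd(33234, 70262) = 2.
Back-substituting:
2 = 146 − 4·36
2 = −4·912 + 25·146
2 = 25·2882 − 79·912
2 = −79·3794 + 104·2882
2 = 104·33234 − 911·3794
2 = −911·70262 + 1926·33234
So 2 = (-911)·70262 + (1926)·33234.

2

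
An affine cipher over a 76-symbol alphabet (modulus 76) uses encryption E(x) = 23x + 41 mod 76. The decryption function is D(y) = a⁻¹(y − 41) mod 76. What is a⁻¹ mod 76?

43

Extended Euclidean algorithm:
76 = 3·23 + 7
23 = 3·7 + 2
7 = 3·2 + 1
2 = 2·1 + 0
Since gcd(23, 76) = 1, back-substitute to write 1 as a combination:
1 = 7 − 3·2
1 = −3·23 + 10·7
1 = 10·76 − 33·23
Hence 23⁻¹ ≡ -33 ≡ 43 (mod 76).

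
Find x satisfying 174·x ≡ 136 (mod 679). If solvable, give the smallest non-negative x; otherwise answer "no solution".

First find gcd(174, 679):
679 = 3×174 + 157
174 = 1×157 + 17
157 = 9×17 + 4
17 = 4×4 + 1
4 = 4×1 + 0
gcd = 1, so a unique solution mod 679 exists.
Back-substitute for the Bézout coefficients:
1 = 17 − 4·4
1 = −4·157 + 37·17
1 = 37·174 − 41·157
1 = −41·679 + 160·174
So 174·(160) ≡ 1 (mod 679), giving 174⁻¹ ≡ 160.
x ≡ 174⁻¹·136 ≡ 160·136 ≡ 32 (mod 679).

32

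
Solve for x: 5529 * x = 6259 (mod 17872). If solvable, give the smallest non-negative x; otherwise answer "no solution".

First find gcd(5529, 17872):
17872 = 3×5529 + 1285
5529 = 4×1285 + 389
1285 = 3×389 + 118
389 = 3×118 + 35
118 = 3×35 + 13
35 = 2×13 + 9
13 = 1×9 + 4
9 = 2×4 + 1
4 = 4×1 + 0
gcd = 1, so a unique solution mod 17872 exists.
Back-substitute for the Bézout coefficients:
1 = 9 − 2·4
1 = −2·13 + 3·9
1 = 3·35 − 8·13
1 = −8·118 + 27·35
1 = 27·389 − 89·118
1 = −89·1285 + 294·389
1 = 294·5529 − 1265·1285
1 = −1265·17872 + 4089·5529
So 5529·(4089) ≡ 1 (mod 17872), giving 5529⁻¹ ≡ 4089.
x ≡ 5529⁻¹·6259 ≡ 4089·6259 ≡ 347 (mod 17872).

347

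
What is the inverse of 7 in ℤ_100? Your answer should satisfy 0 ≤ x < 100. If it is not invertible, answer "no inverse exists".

Run Euclid on (100, 7):
100 = 14*7 + 2
7 = 3*2 + 1
2 = 2*1 + 0
gcd = 1, so the inverse exists. Back-substitute:
1 = 7 − 3·2
1 = −3·100 + 43·7
So 7·43 ≡ 1 (mod 100).

43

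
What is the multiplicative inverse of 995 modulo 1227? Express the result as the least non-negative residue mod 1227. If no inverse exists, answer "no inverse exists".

989

Run Euclid on (1227, 995):
1227 = 1*995 + 232
995 = 4*232 + 67
232 = 3*67 + 31
67 = 2*31 + 5
31 = 6*5 + 1
5 = 5*1 + 0
Since gcd(995, 1227) = 1, back-substitute to write 1 as a combination:
1 = 31 − 6·5
1 = −6·67 + 13·31
1 = 13·232 − 45·67
1 = −45·995 + 193·232
1 = 193·1227 − 238·995
Thus 995·(-238) ≡ 1 (mod 1227); reducing, -238 mod 1227 = 989.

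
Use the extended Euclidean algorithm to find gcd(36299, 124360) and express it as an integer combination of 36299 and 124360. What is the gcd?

1

Repeated division:
124360 = 3×36299 + 15463
36299 = 2×15463 + 5373
15463 = 2×5373 + 4717
5373 = 1×4717 + 656
4717 = 7×656 + 125
656 = 5×125 + 31
125 = 4×31 + 1
31 = 31×1 + 0
gcd(36299, 124360) = 1.
Back-substituting:
1 = 125 − 4·31
1 = −4·656 + 21·125
1 = 21·4717 − 151·656
1 = −151·5373 + 172·4717
1 = 172·15463 − 495·5373
1 = −495·36299 + 1162·15463
1 = 1162·124360 − 3981·36299
So 1 = (1162)·124360 + (-3981)·36299.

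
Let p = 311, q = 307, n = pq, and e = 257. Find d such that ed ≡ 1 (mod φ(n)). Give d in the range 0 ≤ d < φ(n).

φ(n) = (p−1)(q−1) = 310·306 = 94860.
Need d with 257·d ≡ 1 (mod 94860). Apply the extended Euclidean algorithm:
94860 = 369*257 + 27
257 = 9*27 + 14
27 = 1*14 + 13
14 = 1*13 + 1
13 = 13*1 + 0
Back-substitute:
1 = 14 − 13
1 = −27 + 2·14
1 = 2·257 − 19·27
1 = −19·94860 + 7013·257
So 257·7013 ≡ 1 (mod 94860), hence d = 7013.

7013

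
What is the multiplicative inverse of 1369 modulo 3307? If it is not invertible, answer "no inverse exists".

Extended Euclidean algorithm:
3307 = 2×1369 + 569
1369 = 2×569 + 231
569 = 2×231 + 107
231 = 2×107 + 17
107 = 6×17 + 5
17 = 3×5 + 2
5 = 2×2 + 1
2 = 2×1 + 0
gcd = 1, so the inverse exists. Back-substitute:
1 = 5 − 2·2
1 = −2·17 + 7·5
1 = 7·107 − 44·17
1 = −44·231 + 95·107
1 = 95·569 − 234·231
1 = −234·1369 + 563·569
1 = 563·3307 − 1360·1369
Thus 1369·(-1360) ≡ 1 (mod 3307); reducing, -1360 mod 3307 = 1947.

1947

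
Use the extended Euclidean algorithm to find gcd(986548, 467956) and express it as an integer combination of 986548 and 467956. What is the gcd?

Repeated division:
986548 = 2·467956 + 50636
467956 = 9·50636 + 12232
50636 = 4·12232 + 1708
12232 = 7·1708 + 276
1708 = 6·276 + 52
276 = 5·52 + 16
52 = 3·16 + 4
16 = 4·4 + 0
gcd(986548, 467956) = 4.
Express as a combination:
4 = 52 − 3·16
4 = −3·276 + 16·52
4 = 16·1708 − 99·276
4 = −99·12232 + 709·1708
4 = 709·50636 − 2935·12232
4 = −2935·467956 + 27124·50636
4 = 27124·986548 − 57183·467956
So 4 = (27124)·986548 + (-57183)·467956.

4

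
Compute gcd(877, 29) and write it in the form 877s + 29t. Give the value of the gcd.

1

Euclidean algorithm:
877 = 30·29 + 7
29 = 4·7 + 1
7 = 7·1 + 0
gcd(877, 29) = 1.
Back-substituting:
1 = 29 − 4·7
1 = −4·877 + 121·29
So 1 = (-4)·877 + (121)·29.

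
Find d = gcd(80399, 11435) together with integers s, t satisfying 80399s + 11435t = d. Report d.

Euclidean algorithm:
80399 = 7·11435 + 354
11435 = 32·354 + 107
354 = 3·107 + 33
107 = 3·33 + 8
33 = 4·8 + 1
8 = 8·1 + 0
gcd(80399, 11435) = 1.
Express as a combination:
1 = 33 − 4·8
1 = −4·107 + 13·33
1 = 13·354 − 43·107
1 = −43·11435 + 1389·354
1 = 1389·80399 − 9766·11435
So 1 = (1389)·80399 + (-9766)·11435.

1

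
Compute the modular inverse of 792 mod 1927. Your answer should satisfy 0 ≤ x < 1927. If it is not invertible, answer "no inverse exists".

1618

gcd(1927, 792) by repeated division:
1927 = 2*792 + 343
792 = 2*343 + 106
343 = 3*106 + 25
106 = 4*25 + 6
25 = 4*6 + 1
6 = 6*1 + 0
Since gcd(792, 1927) = 1, back-substitute to write 1 as a combination:
1 = 25 − 4·6
1 = −4·106 + 17·25
1 = 17·343 − 55·106
1 = −55·792 + 127·343
1 = 127·1927 − 309·792
Thus 792·(-309) ≡ 1 (mod 1927); reducing, -309 mod 1927 = 1618.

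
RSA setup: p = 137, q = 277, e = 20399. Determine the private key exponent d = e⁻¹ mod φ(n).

φ(n) = (p−1)(q−1) = 136·276 = 37536.
Need d with 20399·d ≡ 1 (mod 37536). Apply the extended Euclidean algorithm:
37536 = 1*20399 + 17137
20399 = 1*17137 + 3262
17137 = 5*3262 + 827
3262 = 3*827 + 781
827 = 1*781 + 46
781 = 16*46 + 45
46 = 1*45 + 1
45 = 45*1 + 0
Back-substitute:
1 = 46 − 45
1 = −781 + 17·46
1 = 17·827 − 18·781
1 = −18·3262 + 71·827
1 = 71·17137 − 373·3262
1 = −373·20399 + 444·17137
1 = 444·37536 − 817·20399
So 20399·(-817) ≡ 1 (mod 37536), hence d ≡ -817 ≡ 36719 (mod 37536).

36719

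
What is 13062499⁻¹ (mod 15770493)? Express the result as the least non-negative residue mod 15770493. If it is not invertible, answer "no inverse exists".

Run Euclid on (15770493, 13062499):
15770493 = 1·13062499 + 2707994
13062499 = 4·2707994 + 2230523
2707994 = 1·2230523 + 477471
2230523 = 4·477471 + 320639
477471 = 1·320639 + 156832
320639 = 2·156832 + 6975
156832 = 22·6975 + 3382
6975 = 2·3382 + 211
3382 = 16·211 + 6
211 = 35·6 + 1
6 = 6·1 + 0
The gcd is 1. Working backward:
1 = 211 − 35·6
1 = −35·3382 + 561·211
1 = 561·6975 − 1157·3382
1 = −1157·156832 + 26015·6975
1 = 26015·320639 − 53187·156832
1 = −53187·477471 + 79202·320639
1 = 79202·2230523 − 369995·477471
1 = −369995·2707994 + 449197·2230523
1 = 449197·13062499 − 2166783·2707994
1 = −2166783·15770493 + 2615980·13062499
So 13062499·2615980 ≡ 1 (mod 15770493).

2615980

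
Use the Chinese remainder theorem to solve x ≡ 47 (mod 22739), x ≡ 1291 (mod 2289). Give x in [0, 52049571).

Write x = 47 + 22739·k. Then 22739·k ≡ 1291 − 47 ≡ 1244 (mod 2289).
Need 22739⁻¹ mod 2289. Extended Euclid on (2289, 2138):
2289 = 1×2138 + 151
2138 = 14×151 + 24
151 = 6×24 + 7
24 = 3×7 + 3
7 = 2×3 + 1
3 = 3×1 + 0
Back-substitute:
1 = 7 − 2·3
1 = −2·24 + 7·7
1 = 7·151 − 44·24
1 = −44·2138 + 623·151
1 = 623·2289 − 667·2138
22739⁻¹ ≡ 1622 (mod 2289), so k ≡ 1622·1244 ≡ 1159 (mod 2289).
x = 47 + 22739·1159 = 26354548.

26354548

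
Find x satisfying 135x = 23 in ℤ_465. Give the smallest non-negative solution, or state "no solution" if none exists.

gcd(135, 465):
465 = 3×135 + 60
135 = 2×60 + 15
60 = 4×15 + 0
gcd = 15, but 15 ∤ 23, so the congruence has no solution.

no solution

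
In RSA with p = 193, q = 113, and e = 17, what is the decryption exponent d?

φ(n) = (p−1)(q−1) = 192·112 = 21504.
Need d with 17·d ≡ 1 (mod 21504). Apply the extended Euclidean algorithm:
21504 = 1264·17 + 16
17 = 1·16 + 1
16 = 16·1 + 0
Back-substitute:
1 = 17 − 16
1 = −21504 + 1265·17
So 17·1265 ≡ 1 (mod 21504), hence d = 1265.

1265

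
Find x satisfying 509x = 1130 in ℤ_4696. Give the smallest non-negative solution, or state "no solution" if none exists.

First find gcd(509, 4696):
4696 = 9·509 + 115
509 = 4·115 + 49
115 = 2·49 + 17
49 = 2·17 + 15
17 = 1·15 + 2
15 = 7·2 + 1
2 = 2·1 + 0
gcd = 1, so a unique solution mod 4696 exists.
Back-substitute for the Bézout coefficients:
1 = 15 − 7·2
1 = −7·17 + 8·15
1 = 8·49 − 23·17
1 = −23·115 + 54·49
1 = 54·509 − 239·115
1 = −239·4696 + 2205·509
So 509·(2205) ≡ 1 (mod 4696), giving 509⁻¹ ≡ 2205.
x ≡ 509⁻¹·1130 ≡ 2205·1130 ≡ 2770 (mod 4696).

2770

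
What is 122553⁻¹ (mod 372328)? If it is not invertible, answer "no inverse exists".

282057

Run Euclid on (372328, 122553):
372328 = 3×122553 + 4669
122553 = 26×4669 + 1159
4669 = 4×1159 + 33
1159 = 35×33 + 4
33 = 8×4 + 1
4 = 4×1 + 0
Since gcd(122553, 372328) = 1, back-substitute to write 1 as a combination:
1 = 33 − 8·4
1 = −8·1159 + 281·33
1 = 281·4669 − 1132·1159
1 = −1132·122553 + 29713·4669
1 = 29713·372328 − 90271·122553
So 122553·(-90271) ≡ 1 (mod 372328), and -90271 ≡ 282057 (mod 372328).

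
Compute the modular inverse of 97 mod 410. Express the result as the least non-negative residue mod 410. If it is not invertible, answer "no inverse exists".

93

Apply the Euclidean algorithm to 410 and 97:
410 = 4×97 + 22
97 = 4×22 + 9
22 = 2×9 + 4
9 = 2×4 + 1
4 = 4×1 + 0
gcd = 1, so the inverse exists. Back-substitute:
1 = 9 − 2·4
1 = −2·22 + 5·9
1 = 5·97 − 22·22
1 = −22·410 + 93·97
So 97·93 ≡ 1 (mod 410).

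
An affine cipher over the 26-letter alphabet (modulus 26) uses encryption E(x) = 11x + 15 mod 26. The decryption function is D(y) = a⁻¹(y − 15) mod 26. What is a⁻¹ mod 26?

19

Extended Euclidean algorithm:
26 = 2·11 + 4
11 = 2·4 + 3
4 = 1·3 + 1
3 = 3·1 + 0
gcd = 1, so the inverse exists. Back-substitute:
1 = 4 − 3
1 = −11 + 3·4
1 = 3·26 − 7·11
So 11·(-7) ≡ 1 (mod 26), and -7 ≡ 19 (mod 26).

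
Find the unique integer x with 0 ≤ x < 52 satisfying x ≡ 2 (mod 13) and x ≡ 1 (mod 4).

41

Write x = 2 + 13·k. Then 13·k ≡ 1 − 2 ≡ 3 (mod 4).
Need 13⁻¹ mod 4. Extended Euclid on (4, 1):
4 = 4·1 + 0
13⁻¹ ≡ 1 (mod 4), so k ≡ 1·3 ≡ 3 (mod 4).
x = 2 + 13·3 = 41.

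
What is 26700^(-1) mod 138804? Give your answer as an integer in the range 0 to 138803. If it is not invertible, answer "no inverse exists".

no inverse exists

Euclidean algorithm on 138804, 26700:
138804 = 5×26700 + 5304
26700 = 5×5304 + 180
5304 = 29×180 + 84
180 = 2×84 + 12
84 = 7×12 + 0
Since gcd = 12 > 1, 26700 is not a unit mod 138804.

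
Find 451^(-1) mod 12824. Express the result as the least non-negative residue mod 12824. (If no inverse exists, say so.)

Run Euclid on (12824, 451):
12824 = 28*451 + 196
451 = 2*196 + 59
196 = 3*59 + 19
59 = 3*19 + 2
19 = 9*2 + 1
2 = 2*1 + 0
The gcd is 1. Working backward:
1 = 19 − 9·2
1 = −9·59 + 28·19
1 = 28·196 − 93·59
1 = −93·451 + 214·196
1 = 214·12824 − 6085·451
So 451·(-6085) ≡ 1 (mod 12824), and -6085 ≡ 6739 (mod 12824).

6739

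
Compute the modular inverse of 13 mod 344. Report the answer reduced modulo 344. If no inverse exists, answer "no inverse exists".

Run Euclid on (344, 13):
344 = 26×13 + 6
13 = 2×6 + 1
6 = 6×1 + 0
The gcd is 1. Working backward:
1 = 13 − 2·6
1 = −2·344 + 53·13
So 13·53 ≡ 1 (mod 344).

53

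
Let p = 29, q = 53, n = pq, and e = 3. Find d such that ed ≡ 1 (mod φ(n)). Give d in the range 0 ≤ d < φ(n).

971

φ(n) = (p−1)(q−1) = 28·52 = 1456.
Need d with 3·d ≡ 1 (mod 1456). Apply the extended Euclidean algorithm:
1456 = 485×3 + 1
3 = 3×1 + 0
Back-substitute:
1 = 1456 − 485·3
So 3·(-485) ≡ 1 (mod 1456), hence d ≡ -485 ≡ 971 (mod 1456).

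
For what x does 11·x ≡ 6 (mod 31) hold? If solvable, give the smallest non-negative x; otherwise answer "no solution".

9

First find gcd(11, 31):
31 = 2×11 + 9
11 = 1×9 + 2
9 = 4×2 + 1
2 = 2×1 + 0
gcd = 1, so a unique solution mod 31 exists.
Back-substitute for the Bézout coefficients:
1 = 9 − 4·2
1 = −4·11 + 5·9
1 = 5·31 − 14·11
So 11·(-14) ≡ 1 (mod 31), giving 11⁻¹ ≡ 17.
x ≡ 11⁻¹·6 ≡ 17·6 ≡ 9 (mod 31).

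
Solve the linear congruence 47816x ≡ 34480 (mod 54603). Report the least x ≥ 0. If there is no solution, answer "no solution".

First find gcd(47816, 54603):
54603 = 1*47816 + 6787
47816 = 7*6787 + 307
6787 = 22*307 + 33
307 = 9*33 + 10
33 = 3*10 + 3
10 = 3*3 + 1
3 = 3*1 + 0
gcd = 1, so a unique solution mod 54603 exists.
Back-substitute for the Bézout coefficients:
1 = 10 − 3·3
1 = −3·33 + 10·10
1 = 10·307 − 93·33
1 = −93·6787 + 2056·307
1 = 2056·47816 − 14485·6787
1 = −14485·54603 + 16541·47816
So 47816·(16541) ≡ 1 (mod 54603), giving 47816⁻¹ ≡ 16541.
x ≡ 47816⁻¹·34480 ≡ 16541·34480 ≡ 5345 (mod 54603).

5345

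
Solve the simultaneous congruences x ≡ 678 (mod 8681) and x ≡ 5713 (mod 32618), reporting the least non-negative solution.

Write x = 678 + 8681·k. Then 8681·k ≡ 5713 − 678 ≡ 5035 (mod 32618).
Need 8681⁻¹ mod 32618. Extended Euclid on (32618, 8681):
32618 = 3×8681 + 6575
8681 = 1×6575 + 2106
6575 = 3×2106 + 257
2106 = 8×257 + 50
257 = 5×50 + 7
50 = 7×7 + 1
7 = 7×1 + 0
Back-substitute:
1 = 50 − 7·7
1 = −7·257 + 36·50
1 = 36·2106 − 295·257
1 = −295·6575 + 921·2106
1 = 921·8681 − 1216·6575
1 = −1216·32618 + 4569·8681
8681⁻¹ ≡ 4569 (mod 32618), so k ≡ 4569·5035 ≡ 9225 (mod 32618).
x = 678 + 8681·9225 = 80082903.

80082903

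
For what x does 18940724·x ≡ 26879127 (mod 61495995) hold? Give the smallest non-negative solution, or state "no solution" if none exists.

First find gcd(18940724, 61495995):
61495995 = 3·18940724 + 4673823
18940724 = 4·4673823 + 245432
4673823 = 19·245432 + 10615
245432 = 23·10615 + 1287
10615 = 8·1287 + 319
1287 = 4·319 + 11
319 = 29·11 + 0
gcd = 11 and 11 | 26879127, so solutions exist. Divide through by 11: 1721884x ≡ 2443557 (mod 5590545).
Now find 1721884⁻¹ mod 5590545:
5590545 = 3·1721884 + 424893
1721884 = 4·424893 + 22312
424893 = 19·22312 + 965
22312 = 23·965 + 117
965 = 8·117 + 29
117 = 4·29 + 1
29 = 29·1 + 0
Back-substitute:
1 = 117 − 4·29
1 = −4·965 + 33·117
1 = 33·22312 − 763·965
1 = −763·424893 + 14530·22312
1 = 14530·1721884 − 58883·424893
1 = −58883·5590545 + 191179·1721884
So 1721884⁻¹ ≡ 191179 (mod 5590545).
Then x ≡ 191179·2443557 ≡ 5252958 (mod 5590545); the smallest non-negative solution is x = 5252958.

5252958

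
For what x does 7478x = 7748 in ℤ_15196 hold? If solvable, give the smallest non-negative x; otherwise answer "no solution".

2848

First find gcd(7478, 15196):
15196 = 2*7478 + 240
7478 = 31*240 + 38
240 = 6*38 + 12
38 = 3*12 + 2
12 = 6*2 + 0
gcd = 2 and 2 | 7748, so solutions exist. Divide through by 2: 3739x ≡ 3874 (mod 7598).
Now find 3739⁻¹ mod 7598:
7598 = 2·3739 + 120
3739 = 31·120 + 19
120 = 6·19 + 6
19 = 3·6 + 1
6 = 6·1 + 0
Back-substitute:
1 = 19 − 3·6
1 = −3·120 + 19·19
1 = 19·3739 − 592·120
1 = −592·7598 + 1203·3739
So 3739⁻¹ ≡ 1203 (mod 7598).
Then x ≡ 1203·3874 ≡ 2848 (mod 7598); the smallest non-negative solution is x = 2848.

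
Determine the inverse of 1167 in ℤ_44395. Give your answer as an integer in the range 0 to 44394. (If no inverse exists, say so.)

34428

Run Euclid on (44395, 1167):
44395 = 38*1167 + 49
1167 = 23*49 + 40
49 = 1*40 + 9
40 = 4*9 + 4
9 = 2*4 + 1
4 = 4*1 + 0
The gcd is 1. Working backward:
1 = 9 − 2·4
1 = −2·40 + 9·9
1 = 9·49 − 11·40
1 = −11·1167 + 262·49
1 = 262·44395 − 9967·1167
Thus 1167·(-9967) ≡ 1 (mod 44395); reducing, -9967 mod 44395 = 34428.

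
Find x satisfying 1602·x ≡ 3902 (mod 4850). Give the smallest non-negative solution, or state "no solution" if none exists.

First find gcd(1602, 4850):
4850 = 3×1602 + 44
1602 = 36×44 + 18
44 = 2×18 + 8
18 = 2×8 + 2
8 = 4×2 + 0
gcd = 2 and 2 | 3902, so solutions exist. Divide through by 2: 801x ≡ 1951 (mod 2425).
Now find 801⁻¹ mod 2425:
2425 = 3*801 + 22
801 = 36*22 + 9
22 = 2*9 + 4
9 = 2*4 + 1
4 = 4*1 + 0
Back-substitute:
1 = 9 − 2·4
1 = −2·22 + 5·9
1 = 5·801 − 182·22
1 = −182·2425 + 551·801
So 801⁻¹ ≡ 551 (mod 2425).
Then x ≡ 551·1951 ≡ 726 (mod 2425); the smallest non-negative solution is x = 726.

726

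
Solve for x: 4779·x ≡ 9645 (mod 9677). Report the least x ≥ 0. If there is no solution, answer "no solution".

First find gcd(4779, 9677):
9677 = 2·4779 + 119
4779 = 40·119 + 19
119 = 6·19 + 5
19 = 3·5 + 4
5 = 1·4 + 1
4 = 4·1 + 0
gcd = 1, so a unique solution mod 9677 exists.
Back-substitute for the Bézout coefficients:
1 = 5 − 4
1 = −19 + 4·5
1 = 4·119 − 25·19
1 = −25·4779 + 1004·119
1 = 1004·9677 − 2033·4779
So 4779·(-2033) ≡ 1 (mod 9677), giving 4779⁻¹ ≡ 7644.
x ≡ 4779⁻¹·9645 ≡ 7644·9645 ≡ 6994 (mod 9677).

6994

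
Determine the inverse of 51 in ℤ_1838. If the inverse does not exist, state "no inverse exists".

901

Apply the Euclidean algorithm to 1838 and 51:
1838 = 36·51 + 2
51 = 25·2 + 1
2 = 2·1 + 0
The gcd is 1. Working backward:
1 = 51 − 25·2
1 = −25·1838 + 901·51
So 51·901 ≡ 1 (mod 1838).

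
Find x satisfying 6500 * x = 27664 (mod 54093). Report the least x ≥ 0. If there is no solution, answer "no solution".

437

First find gcd(6500, 54093):
54093 = 8×6500 + 2093
6500 = 3×2093 + 221
2093 = 9×221 + 104
221 = 2×104 + 13
104 = 8×13 + 0
gcd = 13 and 13 | 27664, so solutions exist. Divide through by 13: 500x ≡ 2128 (mod 4161).
Now find 500⁻¹ mod 4161:
4161 = 8·500 + 161
500 = 3·161 + 17
161 = 9·17 + 8
17 = 2·8 + 1
8 = 8·1 + 0
Back-substitute:
1 = 17 − 2·8
1 = −2·161 + 19·17
1 = 19·500 − 59·161
1 = −59·4161 + 491·500
So 500⁻¹ ≡ 491 (mod 4161).
Then x ≡ 491·2128 ≡ 437 (mod 4161); the smallest non-negative solution is x = 437.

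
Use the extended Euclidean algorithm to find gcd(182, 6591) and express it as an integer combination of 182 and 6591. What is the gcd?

13

Apply Euclid's algorithm to 6591 and 182:
6591 = 36*182 + 39
182 = 4*39 + 26
39 = 1*26 + 13
26 = 2*13 + 0
gcd(182, 6591) = 13.
Working backward:
13 = 39 − 26
13 = −182 + 5·39
13 = 5·6591 − 181·182
So 13 = (5)·6591 + (-181)·182.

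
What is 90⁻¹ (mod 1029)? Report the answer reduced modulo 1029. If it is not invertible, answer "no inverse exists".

no inverse exists

Compute gcd(90, 1029):
1029 = 11*90 + 39
90 = 2*39 + 12
39 = 3*12 + 3
12 = 4*3 + 0
gcd(90, 1029) = 3 ≠ 1, so 90 has no multiplicative inverse modulo 1029.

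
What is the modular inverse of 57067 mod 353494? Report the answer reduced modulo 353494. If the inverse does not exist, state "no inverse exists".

gcd(353494, 57067) by repeated division:
353494 = 6*57067 + 11092
57067 = 5*11092 + 1607
11092 = 6*1607 + 1450
1607 = 1*1450 + 157
1450 = 9*157 + 37
157 = 4*37 + 9
37 = 4*9 + 1
9 = 9*1 + 0
The gcd is 1. Working backward:
1 = 37 − 4·9
1 = −4·157 + 17·37
1 = 17·1450 − 157·157
1 = −157·1607 + 174·1450
1 = 174·11092 − 1201·1607
1 = −1201·57067 + 6179·11092
1 = 6179·353494 − 38275·57067
Thus 57067·(-38275) ≡ 1 (mod 353494); reducing, -38275 mod 353494 = 315219.

315219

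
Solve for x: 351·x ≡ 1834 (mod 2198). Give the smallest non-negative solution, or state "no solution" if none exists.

First find gcd(351, 2198):
2198 = 6·351 + 92
351 = 3·92 + 75
92 = 1·75 + 17
75 = 4·17 + 7
17 = 2·7 + 3
7 = 2·3 + 1
3 = 3·1 + 0
gcd = 1, so a unique solution mod 2198 exists.
Back-substitute for the Bézout coefficients:
1 = 7 − 2·3
1 = −2·17 + 5·7
1 = 5·75 − 22·17
1 = −22·92 + 27·75
1 = 27·351 − 103·92
1 = −103·2198 + 645·351
So 351·(645) ≡ 1 (mod 2198), giving 351⁻¹ ≡ 645.
x ≡ 351⁻¹·1834 ≡ 645·1834 ≡ 406 (mod 2198).

406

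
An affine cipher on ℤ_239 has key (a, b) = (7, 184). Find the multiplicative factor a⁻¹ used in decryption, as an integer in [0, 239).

205

gcd(239, 7) by repeated division:
239 = 34×7 + 1
7 = 7×1 + 0
Since gcd(7, 239) = 1, back-substitute to write 1 as a combination:
1 = 239 − 34·7
Thus 7·(-34) ≡ 1 (mod 239); reducing, -34 mod 239 = 205.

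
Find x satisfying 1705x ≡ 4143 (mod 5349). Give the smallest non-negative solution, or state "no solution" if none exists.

4953

First find gcd(1705, 5349):
5349 = 3·1705 + 234
1705 = 7·234 + 67
234 = 3·67 + 33
67 = 2·33 + 1
33 = 33·1 + 0
gcd = 1, so a unique solution mod 5349 exists.
Back-substitute for the Bézout coefficients:
1 = 67 − 2·33
1 = −2·234 + 7·67
1 = 7·1705 − 51·234
1 = −51·5349 + 160·1705
So 1705·(160) ≡ 1 (mod 5349), giving 1705⁻¹ ≡ 160.
x ≡ 1705⁻¹·4143 ≡ 160·4143 ≡ 4953 (mod 5349).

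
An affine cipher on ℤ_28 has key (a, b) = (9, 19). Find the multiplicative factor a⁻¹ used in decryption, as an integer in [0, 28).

25

Run Euclid on (28, 9):
28 = 3·9 + 1
9 = 9·1 + 0
gcd = 1, so the inverse exists. Back-substitute:
1 = 28 − 3·9
Hence 9⁻¹ ≡ -3 ≡ 25 (mod 28).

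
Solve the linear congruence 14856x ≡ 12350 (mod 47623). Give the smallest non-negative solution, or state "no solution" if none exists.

24306

First find gcd(14856, 47623):
47623 = 3×14856 + 3055
14856 = 4×3055 + 2636
3055 = 1×2636 + 419
2636 = 6×419 + 122
419 = 3×122 + 53
122 = 2×53 + 16
53 = 3×16 + 5
16 = 3×5 + 1
5 = 5×1 + 0
gcd = 1, so a unique solution mod 47623 exists.
Back-substitute for the Bézout coefficients:
1 = 16 − 3·5
1 = −3·53 + 10·16
1 = 10·122 − 23·53
1 = −23·419 + 79·122
1 = 79·2636 − 497·419
1 = −497·3055 + 576·2636
1 = 576·14856 − 2801·3055
1 = −2801·47623 + 8979·14856
So 14856·(8979) ≡ 1 (mod 47623), giving 14856⁻¹ ≡ 8979.
x ≡ 14856⁻¹·12350 ≡ 8979·12350 ≡ 24306 (mod 47623).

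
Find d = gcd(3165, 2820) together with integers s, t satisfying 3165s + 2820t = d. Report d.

15

Euclidean algorithm:
3165 = 1*2820 + 345
2820 = 8*345 + 60
345 = 5*60 + 45
60 = 1*45 + 15
45 = 3*15 + 0
gcd(3165, 2820) = 15.
Express as a combination:
15 = 60 − 45
15 = −345 + 6·60
15 = 6·2820 − 49·345
15 = −49·3165 + 55·2820
So 15 = (-49)·3165 + (55)·2820.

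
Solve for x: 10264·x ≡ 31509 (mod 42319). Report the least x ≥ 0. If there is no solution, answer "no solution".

First find gcd(10264, 42319):
42319 = 4·10264 + 1263
10264 = 8·1263 + 160
1263 = 7·160 + 143
160 = 1·143 + 17
143 = 8·17 + 7
17 = 2·7 + 3
7 = 2·3 + 1
3 = 3·1 + 0
gcd = 1, so a unique solution mod 42319 exists.
Back-substitute for the Bézout coefficients:
1 = 7 − 2·3
1 = −2·17 + 5·7
1 = 5·143 − 42·17
1 = −42·160 + 47·143
1 = 47·1263 − 371·160
1 = −371·10264 + 3015·1263
1 = 3015·42319 − 12431·10264
So 10264·(-12431) ≡ 1 (mod 42319), giving 10264⁻¹ ≡ 29888.
x ≡ 10264⁻¹·31509 ≡ 29888·31509 ≡ 16285 (mod 42319).

16285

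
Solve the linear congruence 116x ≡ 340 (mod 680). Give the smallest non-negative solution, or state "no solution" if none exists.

85

First find gcd(116, 680):
680 = 5*116 + 100
116 = 1*100 + 16
100 = 6*16 + 4
16 = 4*4 + 0
gcd = 4 and 4 | 340, so solutions exist. Divide through by 4: 29x ≡ 85 (mod 170).
Now find 29⁻¹ mod 170:
170 = 5×29 + 25
29 = 1×25 + 4
25 = 6×4 + 1
4 = 4×1 + 0
Back-substitute:
1 = 25 − 6·4
1 = −6·29 + 7·25
1 = 7·170 − 41·29
So 29·(-41) ≡ 1 (mod 170), i.e. 29⁻¹ ≡ 129.
Then x ≡ 129·85 ≡ 85 (mod 170); the smallest non-negative solution is x = 85.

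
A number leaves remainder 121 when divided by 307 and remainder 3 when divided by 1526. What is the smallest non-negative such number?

Write x = 121 + 307·k. Then 307·k ≡ 3 − 121 ≡ 1408 (mod 1526).
Need 307⁻¹ mod 1526. Extended Euclid on (1526, 307):
1526 = 4*307 + 298
307 = 1*298 + 9
298 = 33*9 + 1
9 = 9*1 + 0
Back-substitute:
1 = 298 − 33·9
1 = −33·307 + 34·298
1 = 34·1526 − 169·307
307⁻¹ ≡ 1357 (mod 1526), so k ≡ 1357·1408 ≡ 104 (mod 1526).
x = 121 + 307·104 = 32049.

32049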